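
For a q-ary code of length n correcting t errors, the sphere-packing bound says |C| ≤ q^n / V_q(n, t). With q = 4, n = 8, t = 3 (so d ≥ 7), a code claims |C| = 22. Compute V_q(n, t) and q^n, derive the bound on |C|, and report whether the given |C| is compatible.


V_q(n, t) = 1789, q^n = 65536, Hamming bound = 36, |C| = 22 ≤ bound (satisfied).

Step 1: Compute V_q(n, t) = Σ_{j=0}^3 C(n, j) (q−1)^j.
  j = 0: C(8,0)·(3)^0 = 1·1 = 1.
  j = 1: C(8,1)·(3)^1 = 8·3 = 24.
  j = 2: C(8,2)·(3)^2 = 28·9 = 252.
  j = 3: C(8,3)·(3)^3 = 56·27 = 1512.
  V_q(n, t) = 1 + 24 + 252 + 1512 = 1789.
Step 2: q^n = 4^8 = 65536.
Step 3: Hamming bound ⌊q^n / V_q(n,t)⌋ = ⌊65536/1789⌋ = 36.
Step 4: Compare |C| = 22 to 36: satisfied.
The claimed |C| lies below the Hamming bound.


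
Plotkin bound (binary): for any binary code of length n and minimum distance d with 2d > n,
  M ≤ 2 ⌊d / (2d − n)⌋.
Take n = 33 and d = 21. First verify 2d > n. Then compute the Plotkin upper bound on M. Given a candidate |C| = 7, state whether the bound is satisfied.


Plotkin bound M ≤ 4; given |C| = 7 > bound (violated).

Check applicability: 2d = 42, n = 33.
2d − n = 9 > 0, so Plotkin applies.
Compute d/(2d−n) = 21/9 ≈ 2.3333.
⌊d/(2d−n)⌋ = 2.
Plotkin bound: M ≤ 2·2 = 4.
Given |C| = 7, check: VIOLATED.
This |C| is above the Plotkin bound, so no binary code with n = 33, d = 21 and 7 codewords exists.


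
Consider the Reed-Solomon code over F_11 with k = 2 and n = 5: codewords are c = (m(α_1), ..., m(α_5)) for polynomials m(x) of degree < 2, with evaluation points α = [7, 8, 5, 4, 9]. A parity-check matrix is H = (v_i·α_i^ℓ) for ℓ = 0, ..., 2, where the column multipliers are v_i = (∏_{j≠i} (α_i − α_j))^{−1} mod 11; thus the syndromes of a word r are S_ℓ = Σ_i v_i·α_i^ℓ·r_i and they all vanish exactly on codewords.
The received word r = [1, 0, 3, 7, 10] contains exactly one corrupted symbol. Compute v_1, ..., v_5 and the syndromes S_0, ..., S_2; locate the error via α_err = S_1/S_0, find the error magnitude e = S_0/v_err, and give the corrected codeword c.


S = (5, 9, 3), error at position 4, error magnitude e = 3, c = [1, 0, 3, 4, 10].

Step 1: column multipliers v_i = (∏_{j≠i}(α_i − α_j))^{−1} mod 11.
  i = 1 (α = 7): (7−8)(7−5)(7−4)(7−9) = (−1)·2·3·(−2) = 12 ≡ 1, so v_1 = 1^{−1} = 1 (mod 11).
  i = 2 (α = 8): (8−7)(8−5)(8−4)(8−9) = 1·3·4·(−1) = −12 ≡ 10, so v_2 = 10^{−1} = 10 (mod 11).
  i = 3 (α = 5): (5−7)(5−8)(5−4)(5−9) = (−2)·(−3)·1·(−4) = −24 ≡ 9, so v_3 = 9^{−1} = 5 (mod 11).
  i = 4 (α = 4): (4−7)(4−8)(4−5)(4−9) = (−3)·(−4)·(−1)·(−5) = 60 ≡ 5, so v_4 = 5^{−1} = 9 (mod 11).
  i = 5 (α = 9): (9−7)(9−8)(9−5)(9−4) = 2·1·4·5 = 40 ≡ 7, so v_5 = 7^{−1} = 8 (mod 11).
  v = [1, 10, 5, 9, 8].
Step 2: syndromes of r = [1, 0, 3, 7, 10] (all sums mod 11).
  S_0 = Σ v_i r_i = 1·1 + 10·0 + 5·3 + 9·7 + 8·10 = 159 ≡ 5.
  S_1 = Σ v_i α_i r_i = 1·7·1 + 10·8·0 + 5·5·3 + 9·4·7 + 8·9·10 = 1054 ≡ 9.
  α_i^2 mod 11 = [5, 9, 3, 5, 4].
  S_2 = Σ v_i α_i^2 r_i = 1·5·1 + 10·9·0 + 5·3·3 + 9·5·7 + 8·4·10 = 685 ≡ 3.
  S = (5, 9, 3) ≠ 0, so r is not a codeword (an error is present).
Step 3: locate the error. For a single error e at position i, S_ℓ = v_i·e·α_i^ℓ, so α_err = S_1/S_0.
  S_0^{−1} = 5^{−1} = 9 (mod 11), so α_err = 9·9 = 81 ≡ 4 = α_4. Error position i = 4.
  Consistency check: S_2/S_1 = 3·5 = 15 ≡ 4 = α_err ✓ (single-error assumption holds).
Step 4: error magnitude e = S_0/v_4 = S_0·∏_{j≠4}(α_4 − α_j) = 5·5 = 25 ≡ 3 (mod 11).
Step 5: correct position 4: c_4 = r_4 − e = 7 − 3 ≡ 4 (mod 11). Hence c = [1, 0, 3, 4, 10].
  Check: interpolating c through the α_i gives m(x) = 8 + 10·x (degree < 2) with m(α_i) = c_i for every i, so c is indeed a codeword.


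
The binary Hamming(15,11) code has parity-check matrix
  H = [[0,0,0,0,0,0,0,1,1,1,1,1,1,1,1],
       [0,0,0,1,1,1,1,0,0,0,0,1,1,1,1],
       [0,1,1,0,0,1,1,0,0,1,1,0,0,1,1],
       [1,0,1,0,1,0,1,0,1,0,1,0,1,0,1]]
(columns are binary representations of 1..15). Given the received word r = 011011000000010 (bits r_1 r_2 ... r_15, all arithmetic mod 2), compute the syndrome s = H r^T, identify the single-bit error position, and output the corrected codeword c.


s = (1, 1, 0, 0)^T, error position = 12, corrected codeword c = 011011000001010

Compute s = H r^T mod 2 one row at a time:
  s_1 = 0 + 0 + 0 + 0 + 0 + 0 + 1 + 0 = 1 ≡ 1 (mod 2).
  s_2 = 0 + 1 + 1 + 0 + 0 + 0 + 1 + 0 = 3 ≡ 1 (mod 2).
  s_3 = 1 + 1 + 1 + 0 + 0 + 0 + 1 + 0 = 4 ≡ 0 (mod 2).
  s_4 = 0 + 1 + 1 + 0 + 0 + 0 + 0 + 0 = 2 ≡ 0 (mod 2).
s = (1, 1, 0, 0)^T — this equals column 12 of H (binary 1100), so error is at position 12.
Correct: flip bit 12 of r = 011011000000010 to get c = 011011000001010.


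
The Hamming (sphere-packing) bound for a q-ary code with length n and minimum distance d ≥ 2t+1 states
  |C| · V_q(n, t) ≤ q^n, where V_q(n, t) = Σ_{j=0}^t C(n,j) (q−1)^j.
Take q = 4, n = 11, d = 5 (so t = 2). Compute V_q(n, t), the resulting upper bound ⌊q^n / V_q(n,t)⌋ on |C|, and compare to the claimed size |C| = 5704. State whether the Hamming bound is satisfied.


V_q(n, t) = 529, q^n = 4194304, Hamming bound = 7928, |C| = 5704 ≤ bound (satisfied).

Step 1: Compute V_q(n, t) = Σ_{j=0}^2 C(n, j) (q−1)^j.
  j = 0: C(11,0)·(3)^0 = 1·1 = 1.
  j = 1: C(11,1)·(3)^1 = 11·3 = 33.
  j = 2: C(11,2)·(3)^2 = 55·9 = 495.
  V_q(n, t) = 1 + 33 + 495 = 529.
Step 2: q^n = 4^11 = 4194304.
Step 3: Hamming bound ⌊q^n / V_q(n,t)⌋ = ⌊4194304/529⌋ = 7928.
Step 4: Compare |C| = 5704 to 7928: satisfied.
The claimed |C| lies below the Hamming bound.


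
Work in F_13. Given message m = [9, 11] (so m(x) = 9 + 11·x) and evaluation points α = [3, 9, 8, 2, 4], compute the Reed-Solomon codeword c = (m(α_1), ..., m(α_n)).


c = [3, 4, 6, 5, 1]

Message polynomial: m(x) = 9 + 11·x (mod 13).
For each evaluation point α_i, compute m(α_i) mod 13:
  α_1 = 3: Horner steps 11 → 3, so m(3) = 3.
  α_2 = 9: Horner steps 11 → 4, so m(9) = 4.
  α_3 = 8: Horner steps 11 → 6, so m(8) = 6.
  α_4 = 2: Horner steps 11 → 5, so m(2) = 5.
  α_5 = 4: Horner steps 11 → 1, so m(4) = 1.
Codeword c = [3, 4, 6, 5, 1] ∈ F_13^5.


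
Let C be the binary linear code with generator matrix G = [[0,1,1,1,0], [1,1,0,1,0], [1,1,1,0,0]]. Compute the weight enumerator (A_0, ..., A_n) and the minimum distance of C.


Weight distribution: A_0 = 1, A_1 = 1, A_2 = 3, A_3 = 3. Minimum distance d = 1.

Enumerate all 2^3 = 8 messages m ∈ F_2^3.
For each, compute codeword c = mG in F_2^5, then tally its weight.
  m = 000 → c = 00000, weight = 0.
  m = 100 → c = 01110, weight = 3.
  m = 010 → c = 11010, weight = 3.
  m = 110 → c = 10100, weight = 2.
  m = 001 → c = 11100, weight = 3.
  m = 101 → c = 10010, weight = 2.
  m = 011 → c = 00110, weight = 2.
  m = 111 → c = 01000, weight = 1.
Tally weights:
  weight 0: 1 codewords.
  weight 1: 1 codewords.
  weight 2: 3 codewords.
  weight 3: 3 codewords.
Minimum distance d = smallest w > 0 with A_w > 0 = 1.
Sanity: Σ A_w = 8 = 2^3 = 8 ✓.


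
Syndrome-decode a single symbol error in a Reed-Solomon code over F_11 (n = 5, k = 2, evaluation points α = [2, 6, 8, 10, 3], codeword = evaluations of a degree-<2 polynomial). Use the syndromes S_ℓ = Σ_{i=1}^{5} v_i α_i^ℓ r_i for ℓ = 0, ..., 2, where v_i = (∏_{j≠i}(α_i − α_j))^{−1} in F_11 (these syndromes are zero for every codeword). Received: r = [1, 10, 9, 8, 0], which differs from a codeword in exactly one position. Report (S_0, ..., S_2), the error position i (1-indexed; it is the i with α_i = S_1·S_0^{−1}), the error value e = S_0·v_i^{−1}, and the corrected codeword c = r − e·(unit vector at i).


S = (1, 3, 9), error at position 5, error magnitude e = 5, c = [1, 10, 9, 8, 6].

Step 1: column multipliers v_i = (∏_{j≠i}(α_i − α_j))^{−1} mod 11.
  i = 1 (α = 2): (2−6)(2−8)(2−10)(2−3) = (−4)·(−6)·(−8)·(−1) = 192 ≡ 5, so v_1 = 5^{−1} = 9 (mod 11).
  i = 2 (α = 6): (6−2)(6−8)(6−10)(6−3) = 4·(−2)·(−4)·3 = 96 ≡ 8, so v_2 = 8^{−1} = 7 (mod 11).
  i = 3 (α = 8): (8−2)(8−6)(8−10)(8−3) = 6·2·(−2)·5 = −120 ≡ 1, so v_3 = 1^{−1} = 1 (mod 11).
  i = 4 (α = 10): (10−2)(10−6)(10−8)(10−3) = 8·4·2·7 = 448 ≡ 8, so v_4 = 8^{−1} = 7 (mod 11).
  i = 5 (α = 3): (3−2)(3−6)(3−8)(3−10) = 1·(−3)·(−5)·(−7) = −105 ≡ 5, so v_5 = 5^{−1} = 9 (mod 11).
  v = [9, 7, 1, 7, 9].
Step 2: syndromes of r = [1, 10, 9, 8, 0] (all sums mod 11).
  S_0 = Σ v_i r_i = 9·1 + 7·10 + 1·9 + 7·8 + 9·0 = 144 ≡ 1.
  S_1 = Σ v_i α_i r_i = 9·2·1 + 7·6·10 + 1·8·9 + 7·10·8 + 9·3·0 = 1070 ≡ 3.
  α_i^2 mod 11 = [4, 3, 9, 1, 9].
  S_2 = Σ v_i α_i^2 r_i = 9·4·1 + 7·3·10 + 1·9·9 + 7·1·8 + 9·9·0 = 383 ≡ 9.
  S = (1, 3, 9) ≠ 0, so r is not a codeword (an error is present).
Step 3: locate the error. For a single error e at position i, S_ℓ = v_i·e·α_i^ℓ, so α_err = S_1/S_0.
  S_0^{−1} = 1^{−1} = 1 (mod 11), so α_err = 3·1 = 3 ≡ 3 = α_5. Error position i = 5.
  Consistency check: S_2/S_1 = 9·4 = 36 ≡ 3 = α_err ✓ (single-error assumption holds).
Step 4: error magnitude e = S_0/v_5 = S_0·∏_{j≠5}(α_5 − α_j) = 1·5 = 5 ≡ 5 (mod 11).
Step 5: correct position 5: c_5 = r_5 − e = 0 − 5 ≡ 6 (mod 11). Hence c = [1, 10, 9, 8, 6].
  Check: interpolating c through the α_i gives m(x) = 2 + 5·x (degree < 2) with m(α_i) = c_i for every i, so c is indeed a codeword.


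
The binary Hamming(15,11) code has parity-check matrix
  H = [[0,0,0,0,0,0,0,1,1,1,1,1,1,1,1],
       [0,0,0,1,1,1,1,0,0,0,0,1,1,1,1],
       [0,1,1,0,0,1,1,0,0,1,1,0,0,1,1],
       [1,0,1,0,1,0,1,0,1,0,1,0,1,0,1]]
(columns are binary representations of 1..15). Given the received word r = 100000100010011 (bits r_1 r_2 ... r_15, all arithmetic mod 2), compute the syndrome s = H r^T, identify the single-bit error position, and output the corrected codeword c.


s = (1, 1, 0, 0)^T, error position = 12, corrected codeword c = 100000100011011

Compute s = H r^T mod 2 one row at a time:
  s_1 = 0 + 0 + 0 + 1 + 0 + 0 + 1 + 1 = 3 ≡ 1 (mod 2).
  s_2 = 0 + 0 + 0 + 1 + 0 + 0 + 1 + 1 = 3 ≡ 1 (mod 2).
  s_3 = 0 + 0 + 0 + 1 + 0 + 1 + 1 + 1 = 4 ≡ 0 (mod 2).
  s_4 = 1 + 0 + 0 + 1 + 0 + 1 + 0 + 1 = 4 ≡ 0 (mod 2).
s = (1, 1, 0, 0)^T — this equals column 12 of H (binary 1100), so error is at position 12.
Correct: flip bit 12 of r = 100000100010011 to get c = 100000100011011.


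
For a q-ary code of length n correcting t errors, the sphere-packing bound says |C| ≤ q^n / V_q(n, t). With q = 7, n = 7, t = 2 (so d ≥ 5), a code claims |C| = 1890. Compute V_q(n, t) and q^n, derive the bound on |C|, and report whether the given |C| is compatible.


V_q(n, t) = 799, q^n = 823543, Hamming bound = 1030, |C| = 1890 > bound (violated).

Step 1: Compute V_q(n, t) = Σ_{j=0}^2 C(n, j) (q−1)^j.
  j = 0: C(7,0)·(6)^0 = 1·1 = 1.
  j = 1: C(7,1)·(6)^1 = 7·6 = 42.
  j = 2: C(7,2)·(6)^2 = 21·36 = 756.
  V_q(n, t) = 1 + 42 + 756 = 799.
Step 2: q^n = 7^7 = 823543.
Step 3: Hamming bound ⌊q^n / V_q(n,t)⌋ = ⌊823543/799⌋ = 1030.
Step 4: Compare |C| = 1890 to 1030: violated.
The claimed |C| lies above the Hamming bound, so no 7-ary code of length 7 with d ≥ 5 can have 1890 codewords.


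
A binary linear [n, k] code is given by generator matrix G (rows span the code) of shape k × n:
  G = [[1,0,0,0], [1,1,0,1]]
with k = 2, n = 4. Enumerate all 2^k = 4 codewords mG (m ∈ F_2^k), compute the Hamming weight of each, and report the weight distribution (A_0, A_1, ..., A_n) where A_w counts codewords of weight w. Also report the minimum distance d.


Weight distribution: A_0 = 1, A_1 = 1, A_2 = 1, A_3 = 1. Minimum distance d = 1.

Enumerate all 2^2 = 4 messages m ∈ F_2^2.
For each, compute codeword c = mG in F_2^4, then tally its weight.
  m = 00 → c = 0000, weight = 0.
  m = 10 → c = 1000, weight = 1.
  m = 01 → c = 1101, weight = 3.
  m = 11 → c = 0101, weight = 2.
Tally weights:
  weight 0: 1 codewords.
  weight 1: 1 codewords.
  weight 2: 1 codewords.
  weight 3: 1 codewords.
Minimum distance d = smallest w > 0 with A_w > 0 = 1.
Sanity: Σ A_w = 4 = 2^2 = 4 ✓.


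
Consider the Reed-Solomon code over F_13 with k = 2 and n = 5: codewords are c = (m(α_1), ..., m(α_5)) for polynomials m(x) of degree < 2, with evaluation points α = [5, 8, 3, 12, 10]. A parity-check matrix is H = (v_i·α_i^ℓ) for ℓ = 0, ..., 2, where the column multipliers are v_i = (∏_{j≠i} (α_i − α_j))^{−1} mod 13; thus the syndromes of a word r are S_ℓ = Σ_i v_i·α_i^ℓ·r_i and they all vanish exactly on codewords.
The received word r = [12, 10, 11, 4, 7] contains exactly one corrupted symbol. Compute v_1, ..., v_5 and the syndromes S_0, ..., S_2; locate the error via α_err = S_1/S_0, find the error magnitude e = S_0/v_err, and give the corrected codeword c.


S = (11, 3, 2), error at position 1, error magnitude e = 4, c = [8, 10, 11, 4, 7].

Step 1: column multipliers v_i = (∏_{j≠i}(α_i − α_j))^{−1} mod 13.
  i = 1 (α = 5): (5−8)(5−3)(5−12)(5−10) = (−3)·2·(−7)·(−5) = −210 ≡ 11, so v_1 = 11^{−1} = 6 (mod 13).
  i = 2 (α = 8): (8−5)(8−3)(8−12)(8−10) = 3·5·(−4)·(−2) = 120 ≡ 3, so v_2 = 3^{−1} = 9 (mod 13).
  i = 3 (α = 3): (3−5)(3−8)(3−12)(3−10) = (−2)·(−5)·(−9)·(−7) = 630 ≡ 6, so v_3 = 6^{−1} = 11 (mod 13).
  i = 4 (α = 12): (12−5)(12−8)(12−3)(12−10) = 7·4·9·2 = 504 ≡ 10, so v_4 = 10^{−1} = 4 (mod 13).
  i = 5 (α = 10): (10−5)(10−8)(10−3)(10−12) = 5·2·7·(−2) = −140 ≡ 3, so v_5 = 3^{−1} = 9 (mod 13).
  v = [6, 9, 11, 4, 9].
Step 2: syndromes of r = [12, 10, 11, 4, 7] (all sums mod 13).
  S_0 = Σ v_i r_i = 6·12 + 9·10 + 11·11 + 4·4 + 9·7 = 362 ≡ 11.
  S_1 = Σ v_i α_i r_i = 6·5·12 + 9·8·10 + 11·3·11 + 4·12·4 + 9·10·7 = 2265 ≡ 3.
  α_i^2 mod 13 = [12, 12, 9, 1, 9].
  S_2 = Σ v_i α_i^2 r_i = 6·12·12 + 9·12·10 + 11·9·11 + 4·1·4 + 9·9·7 = 3616 ≡ 2.
  S = (11, 3, 2) ≠ 0, so r is not a codeword (an error is present).
Step 3: locate the error. For a single error e at position i, S_ℓ = v_i·e·α_i^ℓ, so α_err = S_1/S_0.
  S_0^{−1} = 11^{−1} = 6 (mod 13), so α_err = 3·6 = 18 ≡ 5 = α_1. Error position i = 1.
  Consistency check: S_2/S_1 = 2·9 = 18 ≡ 5 = α_err ✓ (single-error assumption holds).
Step 4: error magnitude e = S_0/v_1 = S_0·∏_{j≠1}(α_1 − α_j) = 11·11 = 121 ≡ 4 (mod 13).
Step 5: correct position 1: c_1 = r_1 − e = 12 − 4 ≡ 8 (mod 13). Hence c = [8, 10, 11, 4, 7].
  Check: interpolating c through the α_i gives m(x) = 9 + 5·x (degree < 2) with m(α_i) = c_i for every i, so c is indeed a codeword.


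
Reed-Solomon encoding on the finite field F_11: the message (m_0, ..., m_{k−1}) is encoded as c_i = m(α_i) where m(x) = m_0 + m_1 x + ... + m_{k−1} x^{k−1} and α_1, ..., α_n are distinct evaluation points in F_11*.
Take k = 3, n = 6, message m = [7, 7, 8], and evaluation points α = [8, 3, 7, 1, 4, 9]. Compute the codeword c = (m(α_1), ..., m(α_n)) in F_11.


c = [3, 1, 8, 0, 9, 3]

Message polynomial: m(x) = 7 + 7·x + 8·x^2 (mod 11).
For each evaluation point α_i, compute m(α_i) mod 11:
  α_1 = 8: Horner steps 8 → 5 → 3, so m(8) = 3.
  α_2 = 3: Horner steps 8 → 9 → 1, so m(3) = 1.
  α_3 = 7: Horner steps 8 → 8 → 8, so m(7) = 8.
  α_4 = 1: Horner steps 8 → 4 → 0, so m(1) = 0.
  α_5 = 4: Horner steps 8 → 6 → 9, so m(4) = 9.
  α_6 = 9: Horner steps 8 → 2 → 3, so m(9) = 3.
Codeword c = [3, 1, 8, 0, 9, 3] ∈ F_11^6.


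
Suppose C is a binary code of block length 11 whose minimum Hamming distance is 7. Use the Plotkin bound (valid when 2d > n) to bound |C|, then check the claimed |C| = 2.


Plotkin bound M ≤ 4; given |C| = 2 ≤ bound (satisfied).

Check applicability: 2d = 14, n = 11.
2d − n = 3 > 0, so Plotkin applies.
Compute d/(2d−n) = 7/3 ≈ 2.3333.
⌊d/(2d−n)⌋ = 2.
Plotkin bound: M ≤ 2·2 = 4.
Given |C| = 2, check: satisfied.
This |C| is below the Plotkin bound.


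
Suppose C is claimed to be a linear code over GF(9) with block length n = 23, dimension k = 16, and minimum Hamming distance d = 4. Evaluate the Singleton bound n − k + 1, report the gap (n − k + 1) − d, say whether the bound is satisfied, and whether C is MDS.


Singleton RHS = n − k + 1 = 8, slack = 4, bound satisfied, not MDS.

Singleton bound: d ≤ n − k + 1.
Here n = 23, k = 16, so n − k + 1 = 8.
Given d = 4, check d ≤ 8: YES.
Slack = (n − k + 1) − d = 4.
The code is NOT MDS (slack = 4 > 0).
Description: the claimed parameters are [23, 16, 4]_9; such a code would be non-MDS.


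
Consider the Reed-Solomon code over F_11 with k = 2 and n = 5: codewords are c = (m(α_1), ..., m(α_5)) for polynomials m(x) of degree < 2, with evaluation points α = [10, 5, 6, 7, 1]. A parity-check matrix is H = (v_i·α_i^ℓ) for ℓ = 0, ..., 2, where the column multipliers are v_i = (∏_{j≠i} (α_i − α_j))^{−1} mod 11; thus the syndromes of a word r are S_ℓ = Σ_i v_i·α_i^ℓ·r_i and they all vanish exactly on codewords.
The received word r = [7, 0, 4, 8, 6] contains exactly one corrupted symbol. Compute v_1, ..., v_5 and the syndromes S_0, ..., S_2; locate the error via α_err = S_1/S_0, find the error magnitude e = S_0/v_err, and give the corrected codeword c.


S = (9, 2, 9), error at position 1, error magnitude e = 9, c = [9, 0, 4, 8, 6].

Step 1: column multipliers v_i = (∏_{j≠i}(α_i − α_j))^{−1} mod 11.
  i = 1 (α = 10): (10−5)(10−6)(10−7)(10−1) = 5·4·3·9 = 540 ≡ 1, so v_1 = 1^{−1} = 1 (mod 11).
  i = 2 (α = 5): (5−10)(5−6)(5−7)(5−1) = (−5)·(−1)·(−2)·4 = −40 ≡ 4, so v_2 = 4^{−1} = 3 (mod 11).
  i = 3 (α = 6): (6−10)(6−5)(6−7)(6−1) = (−4)·1·(−1)·5 = 20 ≡ 9, so v_3 = 9^{−1} = 5 (mod 11).
  i = 4 (α = 7): (7−10)(7−5)(7−6)(7−1) = (−3)·2·1·6 = −36 ≡ 8, so v_4 = 8^{−1} = 7 (mod 11).
  i = 5 (α = 1): (1−10)(1−5)(1−6)(1−7) = (−9)·(−4)·(−5)·(−6) = 1080 ≡ 2, so v_5 = 2^{−1} = 6 (mod 11).
  v = [1, 3, 5, 7, 6].
Step 2: syndromes of r = [7, 0, 4, 8, 6] (all sums mod 11).
  S_0 = Σ v_i r_i = 1·7 + 3·0 + 5·4 + 7·8 + 6·6 = 119 ≡ 9.
  S_1 = Σ v_i α_i r_i = 1·10·7 + 3·5·0 + 5·6·4 + 7·7·8 + 6·1·6 = 618 ≡ 2.
  α_i^2 mod 11 = [1, 3, 3, 5, 1].
  S_2 = Σ v_i α_i^2 r_i = 1·1·7 + 3·3·0 + 5·3·4 + 7·5·8 + 6·1·6 = 383 ≡ 9.
  S = (9, 2, 9) ≠ 0, so r is not a codeword (an error is present).
Step 3: locate the error. For a single error e at position i, S_ℓ = v_i·e·α_i^ℓ, so α_err = S_1/S_0.
  S_0^{−1} = 9^{−1} = 5 (mod 11), so α_err = 2·5 = 10 ≡ 10 = α_1. Error position i = 1.
  Consistency check: S_2/S_1 = 9·6 = 54 ≡ 10 = α_err ✓ (single-error assumption holds).
Step 4: error magnitude e = S_0/v_1 = S_0·∏_{j≠1}(α_1 − α_j) = 9·1 = 9 ≡ 9 (mod 11).
Step 5: correct position 1: c_1 = r_1 − e = 7 − 9 ≡ 9 (mod 11). Hence c = [9, 0, 4, 8, 6].
  Check: interpolating c through the α_i gives m(x) = 2 + 4·x (degree < 2) with m(α_i) = c_i for every i, so c is indeed a codeword.


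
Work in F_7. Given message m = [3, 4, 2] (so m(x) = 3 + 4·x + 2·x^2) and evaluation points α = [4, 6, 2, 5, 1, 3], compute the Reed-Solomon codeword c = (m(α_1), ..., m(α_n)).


c = [2, 1, 5, 3, 2, 5]

Message polynomial: m(x) = 3 + 4·x + 2·x^2 (mod 7).
For each evaluation point α_i, compute m(α_i) mod 7:
  α_1 = 4: Horner steps 2 → 5 → 2, so m(4) = 2.
  α_2 = 6: Horner steps 2 → 2 → 1, so m(6) = 1.
  α_3 = 2: Horner steps 2 → 1 → 5, so m(2) = 5.
  α_4 = 5: Horner steps 2 → 0 → 3, so m(5) = 3.
  α_5 = 1: Horner steps 2 → 6 → 2, so m(1) = 2.
  α_6 = 3: Horner steps 2 → 3 → 5, so m(3) = 5.
Codeword c = [2, 1, 5, 3, 2, 5] ∈ F_7^6.


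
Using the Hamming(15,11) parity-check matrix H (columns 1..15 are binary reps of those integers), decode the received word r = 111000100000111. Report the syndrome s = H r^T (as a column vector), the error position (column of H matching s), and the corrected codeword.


s = (1, 0, 1, 1)^T, error position = 11, corrected codeword c = 111000100010111

Compute s = H r^T mod 2 one row at a time:
  s_1 = 0 + 0 + 0 + 0 + 0 + 1 + 1 + 1 = 3 ≡ 1 (mod 2).
  s_2 = 0 + 0 + 0 + 1 + 0 + 1 + 1 + 1 = 4 ≡ 0 (mod 2).
  s_3 = 1 + 1 + 0 + 1 + 0 + 0 + 1 + 1 = 5 ≡ 1 (mod 2).
  s_4 = 1 + 1 + 0 + 1 + 0 + 0 + 1 + 1 = 5 ≡ 1 (mod 2).
s = (1, 0, 1, 1)^T — this equals column 11 of H (binary 1011), so error is at position 11.
Correct: flip bit 11 of r = 111000100000111 to get c = 111000100010111.


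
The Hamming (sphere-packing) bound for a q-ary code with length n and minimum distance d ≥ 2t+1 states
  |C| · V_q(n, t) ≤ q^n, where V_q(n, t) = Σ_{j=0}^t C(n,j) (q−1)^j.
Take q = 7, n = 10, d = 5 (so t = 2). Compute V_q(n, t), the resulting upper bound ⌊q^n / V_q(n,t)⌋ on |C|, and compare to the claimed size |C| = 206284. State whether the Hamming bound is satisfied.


V_q(n, t) = 1681, q^n = 282475249, Hamming bound = 168040, |C| = 206284 > bound (violated).

Step 1: Compute V_q(n, t) = Σ_{j=0}^2 C(n, j) (q−1)^j.
  j = 0: C(10,0)·(6)^0 = 1·1 = 1.
  j = 1: C(10,1)·(6)^1 = 10·6 = 60.
  j = 2: C(10,2)·(6)^2 = 45·36 = 1620.
  V_q(n, t) = 1 + 60 + 1620 = 1681.
Step 2: q^n = 7^10 = 282475249.
Step 3: Hamming bound ⌊q^n / V_q(n,t)⌋ = ⌊282475249/1681⌋ = 168040.
Step 4: Compare |C| = 206284 to 168040: violated.
The claimed |C| lies above the Hamming bound, so no 7-ary code of length 10 with d ≥ 5 can have 206284 codewords.


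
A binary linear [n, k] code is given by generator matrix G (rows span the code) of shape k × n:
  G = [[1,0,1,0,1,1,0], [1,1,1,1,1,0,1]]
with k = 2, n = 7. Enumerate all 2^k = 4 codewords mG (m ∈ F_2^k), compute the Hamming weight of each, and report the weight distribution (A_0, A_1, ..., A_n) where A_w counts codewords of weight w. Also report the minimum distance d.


Weight distribution: A_0 = 1, A_4 = 2, A_6 = 1. Minimum distance d = 4.

Enumerate all 2^2 = 4 messages m ∈ F_2^2.
For each, compute codeword c = mG in F_2^7, then tally its weight.
  m = 00 → c = 0000000, weight = 0.
  m = 10 → c = 1010110, weight = 4.
  m = 01 → c = 1111101, weight = 6.
  m = 11 → c = 0101011, weight = 4.
Tally weights:
  weight 0: 1 codewords.
  weight 4: 2 codewords.
  weight 6: 1 codewords.
Minimum distance d = smallest w > 0 with A_w > 0 = 4.
Sanity: Σ A_w = 4 = 2^2 = 4 ✓.


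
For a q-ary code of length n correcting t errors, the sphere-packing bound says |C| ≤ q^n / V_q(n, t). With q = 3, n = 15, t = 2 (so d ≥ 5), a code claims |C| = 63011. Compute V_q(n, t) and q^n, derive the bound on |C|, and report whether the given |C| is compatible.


V_q(n, t) = 451, q^n = 14348907, Hamming bound = 31815, |C| = 63011 > bound (violated).

Step 1: Compute V_q(n, t) = Σ_{j=0}^2 C(n, j) (q−1)^j.
  j = 0: C(15,0)·(2)^0 = 1·1 = 1.
  j = 1: C(15,1)·(2)^1 = 15·2 = 30.
  j = 2: C(15,2)·(2)^2 = 105·4 = 420.
  V_q(n, t) = 1 + 30 + 420 = 451.
Step 2: q^n = 3^15 = 14348907.
Step 3: Hamming bound ⌊q^n / V_q(n,t)⌋ = ⌊14348907/451⌋ = 31815.
Step 4: Compare |C| = 63011 to 31815: violated.
The claimed |C| lies above the Hamming bound, so no 3-ary code of length 15 with d ≥ 5 can have 63011 codewords.


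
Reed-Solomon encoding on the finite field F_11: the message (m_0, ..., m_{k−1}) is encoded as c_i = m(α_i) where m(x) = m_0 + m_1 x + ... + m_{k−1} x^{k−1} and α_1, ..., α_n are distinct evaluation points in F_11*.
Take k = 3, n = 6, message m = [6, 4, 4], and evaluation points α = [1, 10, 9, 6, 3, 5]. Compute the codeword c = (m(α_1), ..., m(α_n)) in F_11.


c = [3, 6, 3, 9, 10, 5]

Message polynomial: m(x) = 6 + 4·x + 4·x^2 (mod 11).
For each evaluation point α_i, compute m(α_i) mod 11:
  α_1 = 1: Horner steps 4 → 8 → 3, so m(1) = 3.
  α_2 = 10: Horner steps 4 → 0 → 6, so m(10) = 6.
  α_3 = 9: Horner steps 4 → 7 → 3, so m(9) = 3.
  α_4 = 6: Horner steps 4 → 6 → 9, so m(6) = 9.
  α_5 = 3: Horner steps 4 → 5 → 10, so m(3) = 10.
  α_6 = 5: Horner steps 4 → 2 → 5, so m(5) = 5.
Codeword c = [3, 6, 3, 9, 10, 5] ∈ F_11^6.


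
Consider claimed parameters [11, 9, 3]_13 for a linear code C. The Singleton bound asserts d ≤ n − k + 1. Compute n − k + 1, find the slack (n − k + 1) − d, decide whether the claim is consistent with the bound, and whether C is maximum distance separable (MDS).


Singleton RHS = n − k + 1 = 3, slack = 0, bound satisfied, MDS.

Singleton bound: d ≤ n − k + 1.
Here n = 11, k = 9, so n − k + 1 = 3.
Given d = 3, check d ≤ 3: YES.
Slack = (n − k + 1) − d = 0.
The code is MDS (slack = 0).
Description: the claimed parameters are [11, 9, 3]_13; such a code would be MDS (meets Singleton bound).


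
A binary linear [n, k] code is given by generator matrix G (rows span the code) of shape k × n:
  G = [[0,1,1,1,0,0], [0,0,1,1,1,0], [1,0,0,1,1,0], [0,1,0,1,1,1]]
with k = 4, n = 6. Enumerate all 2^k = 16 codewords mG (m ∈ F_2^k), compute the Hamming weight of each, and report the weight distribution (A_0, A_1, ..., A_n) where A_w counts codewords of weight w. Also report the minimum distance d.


Weight distribution: A_0 = 1, A_2 = 3, A_3 = 8, A_4 = 3, A_6 = 1. Minimum distance d = 2.

Enumerate all 2^4 = 16 messages m ∈ F_2^4.
For each, compute codeword c = mG in F_2^6, then tally its weight.
  m = 0000 → c = 000000, weight = 0.
  m = 1000 → c = 011100, weight = 3.
  m = 0100 → c = 001110, weight = 3.
  m = 1100 → c = 010010, weight = 2.
  m = 0010 → c = 100110, weight = 3.
  m = 1010 → c = 111010, weight = 4.
  m = 0110 → c = 101000, weight = 2.
  m = 1110 → c = 110100, weight = 3.
  m = 0001 → c = 010111, weight = 4.
  m = 1001 → c = 001011, weight = 3.
  m = 0101 → c = 011001, weight = 3.
  m = 1101 → c = 000101, weight = 2.
  m = 0011 → c = 110001, weight = 3.
  m = 1011 → c = 101101, weight = 4.
  m = 0111 → c = 111111, weight = 6.
  m = 1111 → c = 100011, weight = 3.
Tally weights:
  weight 0: 1 codewords.
  weight 2: 3 codewords.
  weight 3: 8 codewords.
  weight 4: 3 codewords.
  weight 6: 1 codewords.
Minimum distance d = smallest w > 0 with A_w > 0 = 2.
Sanity: Σ A_w = 16 = 2^4 = 16 ✓.


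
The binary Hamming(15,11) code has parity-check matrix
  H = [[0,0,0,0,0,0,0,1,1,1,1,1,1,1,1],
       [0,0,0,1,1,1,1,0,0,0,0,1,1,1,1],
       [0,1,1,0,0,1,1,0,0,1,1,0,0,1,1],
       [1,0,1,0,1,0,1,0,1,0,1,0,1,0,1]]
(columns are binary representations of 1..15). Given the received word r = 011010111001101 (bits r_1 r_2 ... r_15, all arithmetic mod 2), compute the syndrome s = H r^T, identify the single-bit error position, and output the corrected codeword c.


s = (1, 1, 0, 0)^T, error position = 12, corrected codeword c = 011010111000101

Compute s = H r^T mod 2 one row at a time:
  s_1 = 1 + 1 + 0 + 0 + 1 + 1 + 0 + 1 = 5 ≡ 1 (mod 2).
  s_2 = 0 + 1 + 0 + 1 + 1 + 1 + 0 + 1 = 5 ≡ 1 (mod 2).
  s_3 = 1 + 1 + 0 + 1 + 0 + 0 + 0 + 1 = 4 ≡ 0 (mod 2).
  s_4 = 0 + 1 + 1 + 1 + 1 + 0 + 1 + 1 = 6 ≡ 0 (mod 2).
s = (1, 1, 0, 0)^T — this equals column 12 of H (binary 1100), so error is at position 12.
Correct: flip bit 12 of r = 011010111001101 to get c = 011010111000101.


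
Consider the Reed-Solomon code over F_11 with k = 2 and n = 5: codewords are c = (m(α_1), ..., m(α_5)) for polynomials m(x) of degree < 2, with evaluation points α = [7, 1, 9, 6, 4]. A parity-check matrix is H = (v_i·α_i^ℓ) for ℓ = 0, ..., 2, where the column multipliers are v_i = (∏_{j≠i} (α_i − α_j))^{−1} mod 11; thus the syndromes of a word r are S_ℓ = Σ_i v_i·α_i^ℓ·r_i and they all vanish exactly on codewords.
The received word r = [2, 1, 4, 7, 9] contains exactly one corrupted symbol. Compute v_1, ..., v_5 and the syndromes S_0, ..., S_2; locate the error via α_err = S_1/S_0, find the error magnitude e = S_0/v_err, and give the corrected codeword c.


S = (5, 2, 3), error at position 1, error magnitude e = 7, c = [6, 1, 4, 7, 9].

Step 1: column multipliers v_i = (∏_{j≠i}(α_i − α_j))^{−1} mod 11.
  i = 1 (α = 7): (7−1)(7−9)(7−6)(7−4) = 6·(−2)·1·3 = −36 ≡ 8, so v_1 = 8^{−1} = 7 (mod 11).
  i = 2 (α = 1): (1−7)(1−9)(1−6)(1−4) = (−6)·(−8)·(−5)·(−3) = 720 ≡ 5, so v_2 = 5^{−1} = 9 (mod 11).
  i = 3 (α = 9): (9−7)(9−1)(9−6)(9−4) = 2·8·3·5 = 240 ≡ 9, so v_3 = 9^{−1} = 5 (mod 11).
  i = 4 (α = 6): (6−7)(6−1)(6−9)(6−4) = (−1)·5·(−3)·2 = 30 ≡ 8, so v_4 = 8^{−1} = 7 (mod 11).
  i = 5 (α = 4): (4−7)(4−1)(4−9)(4−6) = (−3)·3·(−5)·(−2) = −90 ≡ 9, so v_5 = 9^{−1} = 5 (mod 11).
  v = [7, 9, 5, 7, 5].
Step 2: syndromes of r = [2, 1, 4, 7, 9] (all sums mod 11).
  S_0 = Σ v_i r_i = 7·2 + 9·1 + 5·4 + 7·7 + 5·9 = 137 ≡ 5.
  S_1 = Σ v_i α_i r_i = 7·7·2 + 9·1·1 + 5·9·4 + 7·6·7 + 5·4·9 = 761 ≡ 2.
  α_i^2 mod 11 = [5, 1, 4, 3, 5].
  S_2 = Σ v_i α_i^2 r_i = 7·5·2 + 9·1·1 + 5·4·4 + 7·3·7 + 5·5·9 = 531 ≡ 3.
  S = (5, 2, 3) ≠ 0, so r is not a codeword (an error is present).
Step 3: locate the error. For a single error e at position i, S_ℓ = v_i·e·α_i^ℓ, so α_err = S_1/S_0.
  S_0^{−1} = 5^{−1} = 9 (mod 11), so α_err = 2·9 = 18 ≡ 7 = α_1. Error position i = 1.
  Consistency check: S_2/S_1 = 3·6 = 18 ≡ 7 = α_err ✓ (single-error assumption holds).
Step 4: error magnitude e = S_0/v_1 = S_0·∏_{j≠1}(α_1 − α_j) = 5·8 = 40 ≡ 7 (mod 11).
Step 5: correct position 1: c_1 = r_1 − e = 2 − 7 ≡ 6 (mod 11). Hence c = [6, 1, 4, 7, 9].
  Check: interpolating c through the α_i gives m(x) = 2 + 10·x (degree < 2) with m(α_i) = c_i for every i, so c is indeed a codeword.


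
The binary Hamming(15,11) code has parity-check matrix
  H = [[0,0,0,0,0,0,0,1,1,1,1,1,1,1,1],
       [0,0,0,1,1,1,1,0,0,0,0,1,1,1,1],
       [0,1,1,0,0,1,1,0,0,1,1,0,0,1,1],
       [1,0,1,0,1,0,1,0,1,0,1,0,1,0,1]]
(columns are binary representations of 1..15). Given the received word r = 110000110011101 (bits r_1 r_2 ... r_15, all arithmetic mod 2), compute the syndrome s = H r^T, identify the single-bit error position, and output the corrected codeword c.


s = (1, 0, 0, 1)^T, error position = 9, corrected codeword c = 110000111011101

Compute s = H r^T mod 2 one row at a time:
  s_1 = 1 + 0 + 0 + 1 + 1 + 1 + 0 + 1 = 5 ≡ 1 (mod 2).
  s_2 = 0 + 0 + 0 + 1 + 1 + 1 + 0 + 1 = 4 ≡ 0 (mod 2).
  s_3 = 1 + 0 + 0 + 1 + 0 + 1 + 0 + 1 = 4 ≡ 0 (mod 2).
  s_4 = 1 + 0 + 0 + 1 + 0 + 1 + 1 + 1 = 5 ≡ 1 (mod 2).
s = (1, 0, 0, 1)^T — this equals column 9 of H (binary 1001), so error is at position 9.
Correct: flip bit 9 of r = 110000110011101 to get c = 110000111011101.


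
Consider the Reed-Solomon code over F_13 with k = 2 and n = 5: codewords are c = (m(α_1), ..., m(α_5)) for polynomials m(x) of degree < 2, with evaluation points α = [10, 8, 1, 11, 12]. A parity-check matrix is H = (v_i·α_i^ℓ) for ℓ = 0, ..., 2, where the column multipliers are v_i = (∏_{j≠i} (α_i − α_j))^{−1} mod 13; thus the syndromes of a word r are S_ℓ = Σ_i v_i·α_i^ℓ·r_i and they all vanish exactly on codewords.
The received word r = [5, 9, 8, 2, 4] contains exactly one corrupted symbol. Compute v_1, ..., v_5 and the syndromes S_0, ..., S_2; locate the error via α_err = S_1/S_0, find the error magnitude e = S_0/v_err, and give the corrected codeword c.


S = (7, 5, 11), error at position 1, error magnitude e = 5, c = [0, 9, 8, 2, 4].

Step 1: column multipliers v_i = (∏_{j≠i}(α_i − α_j))^{−1} mod 13.
  i = 1 (α = 10): (10−8)(10−1)(10−11)(10−12) = 2·9·(−1)·(−2) = 36 ≡ 10, so v_1 = 10^{−1} = 4 (mod 13).
  i = 2 (α = 8): (8−10)(8−1)(8−11)(8−12) = (−2)·7·(−3)·(−4) = −168 ≡ 1, so v_2 = 1^{−1} = 1 (mod 13).
  i = 3 (α = 1): (1−10)(1−8)(1−11)(1−12) = (−9)·(−7)·(−10)·(−11) = 6930 ≡ 1, so v_3 = 1^{−1} = 1 (mod 13).
  i = 4 (α = 11): (11−10)(11−8)(11−1)(11−12) = 1·3·10·(−1) = −30 ≡ 9, so v_4 = 9^{−1} = 3 (mod 13).
  i = 5 (α = 12): (12−10)(12−8)(12−1)(12−11) = 2·4·11·1 = 88 ≡ 10, so v_5 = 10^{−1} = 4 (mod 13).
  v = [4, 1, 1, 3, 4].
Step 2: syndromes of r = [5, 9, 8, 2, 4] (all sums mod 13).
  S_0 = Σ v_i r_i = 4·5 + 1·9 + 1·8 + 3·2 + 4·4 = 59 ≡ 7.
  S_1 = Σ v_i α_i r_i = 4·10·5 + 1·8·9 + 1·1·8 + 3·11·2 + 4·12·4 = 538 ≡ 5.
  α_i^2 mod 13 = [9, 12, 1, 4, 1].
  S_2 = Σ v_i α_i^2 r_i = 4·9·5 + 1·12·9 + 1·1·8 + 3·4·2 + 4·1·4 = 336 ≡ 11.
  S = (7, 5, 11) ≠ 0, so r is not a codeword (an error is present).
Step 3: locate the error. For a single error e at position i, S_ℓ = v_i·e·α_i^ℓ, so α_err = S_1/S_0.
  S_0^{−1} = 7^{−1} = 2 (mod 13), so α_err = 5·2 = 10 ≡ 10 = α_1. Error position i = 1.
  Consistency check: S_2/S_1 = 11·8 = 88 ≡ 10 = α_err ✓ (single-error assumption holds).
Step 4: error magnitude e = S_0/v_1 = S_0·∏_{j≠1}(α_1 − α_j) = 7·10 = 70 ≡ 5 (mod 13).
Step 5: correct position 1: c_1 = r_1 − e = 5 − 5 ≡ 0 (mod 13). Hence c = [0, 9, 8, 2, 4].
  Check: interpolating c through the α_i gives m(x) = 6 + 2·x (degree < 2) with m(α_i) = c_i for every i, so c is indeed a codeword.


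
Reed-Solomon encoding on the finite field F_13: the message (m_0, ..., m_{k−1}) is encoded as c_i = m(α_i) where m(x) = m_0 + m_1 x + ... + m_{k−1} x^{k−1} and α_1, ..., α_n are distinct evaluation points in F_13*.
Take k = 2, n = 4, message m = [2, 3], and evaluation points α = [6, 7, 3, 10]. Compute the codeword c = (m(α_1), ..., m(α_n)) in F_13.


c = [7, 10, 11, 6]

Message polynomial: m(x) = 2 + 3·x (mod 13).
For each evaluation point α_i, compute m(α_i) mod 13:
  α_1 = 6: Horner steps 3 → 7, so m(6) = 7.
  α_2 = 7: Horner steps 3 → 10, so m(7) = 10.
  α_3 = 3: Horner steps 3 → 11, so m(3) = 11.
  α_4 = 10: Horner steps 3 → 6, so m(10) = 6.
Codeword c = [7, 10, 11, 6] ∈ F_13^4.


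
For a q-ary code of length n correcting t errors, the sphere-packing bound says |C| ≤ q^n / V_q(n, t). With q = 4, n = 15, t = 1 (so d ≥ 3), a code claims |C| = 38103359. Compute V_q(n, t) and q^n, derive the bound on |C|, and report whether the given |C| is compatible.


V_q(n, t) = 46, q^n = 1073741824, Hamming bound = 23342213, |C| = 38103359 > bound (violated).

Step 1: Compute V_q(n, t) = Σ_{j=0}^1 C(n, j) (q−1)^j.
  j = 0: C(15,0)·(3)^0 = 1·1 = 1.
  j = 1: C(15,1)·(3)^1 = 15·3 = 45.
  V_q(n, t) = 1 + 45 = 46.
Step 2: q^n = 4^15 = 1073741824.
Step 3: Hamming bound ⌊q^n / V_q(n,t)⌋ = ⌊1073741824/46⌋ = 23342213.
Step 4: Compare |C| = 38103359 to 23342213: violated.
The claimed |C| lies above the Hamming bound, so no 4-ary code of length 15 with d ≥ 3 can have 38103359 codewords.


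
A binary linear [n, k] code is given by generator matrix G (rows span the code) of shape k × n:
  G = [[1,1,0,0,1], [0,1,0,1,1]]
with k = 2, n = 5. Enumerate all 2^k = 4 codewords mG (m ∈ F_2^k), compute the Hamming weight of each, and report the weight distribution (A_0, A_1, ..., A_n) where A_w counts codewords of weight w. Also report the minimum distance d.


Weight distribution: A_0 = 1, A_2 = 1, A_3 = 2. Minimum distance d = 2.

Enumerate all 2^2 = 4 messages m ∈ F_2^2.
For each, compute codeword c = mG in F_2^5, then tally its weight.
  m = 00 → c = 00000, weight = 0.
  m = 10 → c = 11001, weight = 3.
  m = 01 → c = 01011, weight = 3.
  m = 11 → c = 10010, weight = 2.
Tally weights:
  weight 0: 1 codewords.
  weight 2: 1 codewords.
  weight 3: 2 codewords.
Minimum distance d = smallest w > 0 with A_w > 0 = 2.
Sanity: Σ A_w = 4 = 2^2 = 4 ✓.


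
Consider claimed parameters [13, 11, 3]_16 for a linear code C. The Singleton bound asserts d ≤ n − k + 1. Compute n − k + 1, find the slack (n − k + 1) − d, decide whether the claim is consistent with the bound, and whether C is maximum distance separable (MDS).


Singleton RHS = n − k + 1 = 3, slack = 0, bound satisfied, MDS.

Singleton bound: d ≤ n − k + 1.
Here n = 13, k = 11, so n − k + 1 = 3.
Given d = 3, check d ≤ 3: YES.
Slack = (n − k + 1) − d = 0.
The code is MDS (slack = 0).
Description: the claimed parameters are [13, 11, 3]_16; such a code would be MDS (meets Singleton bound).


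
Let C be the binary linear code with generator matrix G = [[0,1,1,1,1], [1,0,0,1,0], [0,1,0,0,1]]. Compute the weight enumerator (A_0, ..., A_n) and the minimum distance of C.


Weight distribution: A_0 = 1, A_2 = 4, A_4 = 3. Minimum distance d = 2.

Enumerate all 2^3 = 8 messages m ∈ F_2^3.
For each, compute codeword c = mG in F_2^5, then tally its weight.
  m = 000 → c = 00000, weight = 0.
  m = 100 → c = 01111, weight = 4.
  m = 010 → c = 10010, weight = 2.
  m = 110 → c = 11101, weight = 4.
  m = 001 → c = 01001, weight = 2.
  m = 101 → c = 00110, weight = 2.
  m = 011 → c = 11011, weight = 4.
  m = 111 → c = 10100, weight = 2.
Tally weights:
  weight 0: 1 codewords.
  weight 2: 4 codewords.
  weight 4: 3 codewords.
Minimum distance d = smallest w > 0 with A_w > 0 = 2.
Sanity: Σ A_w = 8 = 2^3 = 8 ✓.


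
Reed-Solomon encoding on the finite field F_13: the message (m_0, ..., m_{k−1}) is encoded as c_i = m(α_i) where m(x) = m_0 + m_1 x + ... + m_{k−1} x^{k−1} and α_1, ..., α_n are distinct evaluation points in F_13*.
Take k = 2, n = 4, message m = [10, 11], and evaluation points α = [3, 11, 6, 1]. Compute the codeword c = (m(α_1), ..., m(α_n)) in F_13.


c = [4, 1, 11, 8]

Message polynomial: m(x) = 10 + 11·x (mod 13).
For each evaluation point α_i, compute m(α_i) mod 13:
  α_1 = 3: Horner steps 11 → 4, so m(3) = 4.
  α_2 = 11: Horner steps 11 → 1, so m(11) = 1.
  α_3 = 6: Horner steps 11 → 11, so m(6) = 11.
  α_4 = 1: Horner steps 11 → 8, so m(1) = 8.
Codeword c = [4, 1, 11, 8] ∈ F_13^4.


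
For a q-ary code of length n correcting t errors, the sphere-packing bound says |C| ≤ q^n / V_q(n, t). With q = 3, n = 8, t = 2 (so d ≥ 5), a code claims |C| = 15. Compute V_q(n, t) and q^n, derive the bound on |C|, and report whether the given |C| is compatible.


V_q(n, t) = 129, q^n = 6561, Hamming bound = 50, |C| = 15 ≤ bound (satisfied).

Step 1: Compute V_q(n, t) = Σ_{j=0}^2 C(n, j) (q−1)^j.
  j = 0: C(8,0)·(2)^0 = 1·1 = 1.
  j = 1: C(8,1)·(2)^1 = 8·2 = 16.
  j = 2: C(8,2)·(2)^2 = 28·4 = 112.
  V_q(n, t) = 1 + 16 + 112 = 129.
Step 2: q^n = 3^8 = 6561.
Step 3: Hamming bound ⌊q^n / V_q(n,t)⌋ = ⌊6561/129⌋ = 50.
Step 4: Compare |C| = 15 to 50: satisfied.
The claimed |C| lies below the Hamming bound.


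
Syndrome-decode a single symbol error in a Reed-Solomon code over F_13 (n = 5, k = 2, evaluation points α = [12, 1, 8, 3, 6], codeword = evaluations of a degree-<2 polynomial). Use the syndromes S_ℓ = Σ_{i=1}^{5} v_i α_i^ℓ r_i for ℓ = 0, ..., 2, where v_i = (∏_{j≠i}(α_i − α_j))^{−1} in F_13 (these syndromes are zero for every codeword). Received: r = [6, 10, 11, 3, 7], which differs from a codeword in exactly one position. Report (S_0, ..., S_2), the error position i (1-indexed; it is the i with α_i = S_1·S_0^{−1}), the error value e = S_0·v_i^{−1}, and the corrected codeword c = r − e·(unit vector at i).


S = (5, 2, 6), error at position 4, error magnitude e = 2, c = [6, 10, 11, 1, 7].

Step 1: column multipliers v_i = (∏_{j≠i}(α_i − α_j))^{−1} mod 13.
  i = 1 (α = 12): (12−1)(12−8)(12−3)(12−6) = 11·4·9·6 = 2376 ≡ 10, so v_1 = 10^{−1} = 4 (mod 13).
  i = 2 (α = 1): (1−12)(1−8)(1−3)(1−6) = (−11)·(−7)·(−2)·(−5) = 770 ≡ 3, so v_2 = 3^{−1} = 9 (mod 13).
  i = 3 (α = 8): (8−12)(8−1)(8−3)(8−6) = (−4)·7·5·2 = −280 ≡ 6, so v_3 = 6^{−1} = 11 (mod 13).
  i = 4 (α = 3): (3−12)(3−1)(3−8)(3−6) = (−9)·2·(−5)·(−3) = −270 ≡ 3, so v_4 = 3^{−1} = 9 (mod 13).
  i = 5 (α = 6): (6−12)(6−1)(6−8)(6−3) = (−6)·5·(−2)·3 = 180 ≡ 11, so v_5 = 11^{−1} = 6 (mod 13).
  v = [4, 9, 11, 9, 6].
Step 2: syndromes of r = [6, 10, 11, 3, 7] (all sums mod 13).
  S_0 = Σ v_i r_i = 4·6 + 9·10 + 11·11 + 9·3 + 6·7 = 304 ≡ 5.
  S_1 = Σ v_i α_i r_i = 4·12·6 + 9·1·10 + 11·8·11 + 9·3·3 + 6·6·7 = 1679 ≡ 2.
  α_i^2 mod 13 = [1, 1, 12, 9, 10].
  S_2 = Σ v_i α_i^2 r_i = 4·1·6 + 9·1·10 + 11·12·11 + 9·9·3 + 6·10·7 = 2229 ≡ 6.
  S = (5, 2, 6) ≠ 0, so r is not a codeword (an error is present).
Step 3: locate the error. For a single error e at position i, S_ℓ = v_i·e·α_i^ℓ, so α_err = S_1/S_0.
  S_0^{−1} = 5^{−1} = 8 (mod 13), so α_err = 2·8 = 16 ≡ 3 = α_4. Error position i = 4.
  Consistency check: S_2/S_1 = 6·7 = 42 ≡ 3 = α_err ✓ (single-error assumption holds).
Step 4: error magnitude e = S_0/v_4 = S_0·∏_{j≠4}(α_4 − α_j) = 5·3 = 15 ≡ 2 (mod 13).
Step 5: correct position 4: c_4 = r_4 − e = 3 − 2 ≡ 1 (mod 13). Hence c = [6, 10, 11, 1, 7].
  Check: interpolating c through the α_i gives m(x) = 8 + 2·x (degree < 2) with m(α_i) = c_i for every i, so c is indeed a codeword.
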